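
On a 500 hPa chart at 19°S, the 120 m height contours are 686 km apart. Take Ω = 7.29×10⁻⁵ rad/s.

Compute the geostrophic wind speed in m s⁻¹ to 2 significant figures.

Coriolis parameter at 19°S:
f = 2Ω sin φ = 2 × 7.29×10⁻⁵ × sin 19° = 4.75×10⁻⁵ s⁻¹
Height gradient: |∂Z/∂n| = 120 m / 686000 m = 1.75×10⁻⁴
On a pressure surface, geostrophic balance gives V_g = (g/f)|∂Z/∂n|:
V_g = 9.81 × 1.75×10⁻⁴ / 4.75×10⁻⁵ = 36.2 m/s

36 m s⁻¹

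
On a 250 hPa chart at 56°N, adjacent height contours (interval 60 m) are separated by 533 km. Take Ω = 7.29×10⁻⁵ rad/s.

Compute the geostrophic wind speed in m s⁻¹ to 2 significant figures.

Coriolis parameter at 56°N:
f = 2Ω sin φ = 2 × 7.29×10⁻⁵ × sin 56° = 1.21×10⁻⁴ s⁻¹
Height gradient: |∂Z/∂n| = 60 m / 533000 m = 1.13×10⁻⁴
On a pressure surface, geostrophic balance gives V_g = (g/f)|∂Z/∂n|:
V_g = 9.81 × 1.13×10⁻⁴ / 1.21×10⁻⁴ = 9.14 m/s

9.1 m s⁻¹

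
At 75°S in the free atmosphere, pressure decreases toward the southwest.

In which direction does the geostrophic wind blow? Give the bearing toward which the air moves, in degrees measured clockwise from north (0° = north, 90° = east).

The pressure-gradient force points toward the southwest (bearing 225°).
Geostrophic balance: in the Southern Hemisphere the Coriolis force deflects motion to the left, so the geostrophic wind blows 90° to the left of the pressure-gradient force (low pressure on the right).
Rotating 225° by 90° counterclockwise gives 135° — the wind blows toward the southeast.

135°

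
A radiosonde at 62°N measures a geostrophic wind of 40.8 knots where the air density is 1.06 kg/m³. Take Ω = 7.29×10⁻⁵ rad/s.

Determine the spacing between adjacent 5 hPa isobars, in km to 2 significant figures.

170 km

Coriolis parameter at 62°N:
f = 2Ω sin φ = 2 × 7.29×10⁻⁵ × sin 62° = 1.29×10⁻⁴ s⁻¹
Wind speed in SI: 40.8 knots = 21.0 m/s
Geostrophic balance rearranged: |∂P/∂n| = f ρ V_g
|∂P/∂n| = 1.29×10⁻⁴ × 1.06 × 21.0 = 2.86×10⁻³ Pa/m
Isobar spacing: Δn = ΔP/|∂P/∂n| = 500 Pa / 2.86×10⁻³ Pa/m = 174572 m ≈ 170 km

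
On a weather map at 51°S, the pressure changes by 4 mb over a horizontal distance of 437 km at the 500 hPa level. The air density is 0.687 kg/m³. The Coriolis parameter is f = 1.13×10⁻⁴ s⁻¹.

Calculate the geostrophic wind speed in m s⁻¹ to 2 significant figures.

12 m s⁻¹

Pressure gradient: |∂P/∂n| = 400 Pa / 437000 m = 9.15×10⁻⁴ Pa/m
Geostrophic balance (pressure-gradient force = Coriolis force):
V_g = (1/(fρ)) |∂P/∂n| = 9.15×10⁻⁴ / (1.13×10⁻⁴ × 0.687) = 11.8 m/s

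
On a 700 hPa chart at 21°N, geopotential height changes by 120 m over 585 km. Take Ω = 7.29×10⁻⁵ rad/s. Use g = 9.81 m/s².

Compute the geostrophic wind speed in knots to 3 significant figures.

Coriolis parameter at 21°N:
f = 2Ω sin φ = 2 × 7.29×10⁻⁵ × sin 21° = 5.23×10⁻⁵ s⁻¹
Height gradient: |∂Z/∂n| = 120 m / 585000 m = 2.05×10⁻⁴
On a pressure surface, geostrophic balance gives V_g = (g/f)|∂Z/∂n|:
V_g = 9.81 × 2.05×10⁻⁴ / 5.23×10⁻⁵ = 38.5 m/s
Converting: 38.5 m/s × 1.944 = 74.9 knots

74.9 knots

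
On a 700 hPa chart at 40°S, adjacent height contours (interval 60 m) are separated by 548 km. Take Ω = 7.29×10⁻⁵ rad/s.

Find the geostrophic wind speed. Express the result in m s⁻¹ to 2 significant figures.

Coriolis parameter at 40°S:
f = 2Ω sin φ = 2 × 7.29×10⁻⁵ × sin 40° = 9.37×10⁻⁵ s⁻¹
Height gradient: |∂Z/∂n| = 60 m / 548000 m = 1.09×10⁻⁴
On a pressure surface, geostrophic balance gives V_g = (g/f)|∂Z/∂n|:
V_g = 9.81 × 1.09×10⁻⁴ / 9.37×10⁻⁵ = 11.5 m/s

11 m s⁻¹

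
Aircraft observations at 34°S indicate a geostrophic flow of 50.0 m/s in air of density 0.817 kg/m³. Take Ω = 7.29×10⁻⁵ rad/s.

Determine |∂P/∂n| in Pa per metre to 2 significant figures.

3.3×10⁻³ Pa/m

Coriolis parameter at 34°S:
f = 2Ω sin φ = 2 × 7.29×10⁻⁵ × sin 34° = 8.15×10⁻⁵ s⁻¹
Geostrophic balance rearranged: |∂P/∂n| = f ρ V_g
|∂P/∂n| = 8.15×10⁻⁵ × 0.817 × 50.0 = 3.33×10⁻³ Pa/m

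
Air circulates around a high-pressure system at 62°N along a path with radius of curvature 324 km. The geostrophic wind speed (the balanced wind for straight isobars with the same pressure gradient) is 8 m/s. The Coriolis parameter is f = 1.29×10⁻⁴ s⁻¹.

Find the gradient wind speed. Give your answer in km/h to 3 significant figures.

Around a high, pressure-gradient force acts outward with centrifugal, so Coriolis balances both:
fV = (1/ρ)|∂P/∂n| + V²/R  →  V² − fR·V + fR·V_g = 0
With fR = 1.29×10⁻⁴ × 324×10³ m = 41.8 m/s:
V = [fR − √((fR)² − 4 fR V_g)]/2 = [41.8 − √(41.8² − 4×41.8×8)]/2 = 10.8 m/s
Supergeostrophic (V > V_g = 8 m/s), as expected around a high.
Converting: 10.8 m/s × 3.6 = 38.8 km/h

38.8 km/h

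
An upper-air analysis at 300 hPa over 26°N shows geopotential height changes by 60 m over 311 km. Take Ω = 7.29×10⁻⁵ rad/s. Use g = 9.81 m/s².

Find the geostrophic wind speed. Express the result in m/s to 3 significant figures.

29.6 m/s

Coriolis parameter at 26°N:
f = 2Ω sin φ = 2 × 7.29×10⁻⁵ × sin 26° = 6.39×10⁻⁵ s⁻¹
Height gradient: |∂Z/∂n| = 60 m / 311000 m = 1.93×10⁻⁴
On a pressure surface, geostrophic balance gives V_g = (g/f)|∂Z/∂n|:
V_g = 9.81 × 1.93×10⁻⁴ / 6.39×10⁻⁵ = 29.6 m/s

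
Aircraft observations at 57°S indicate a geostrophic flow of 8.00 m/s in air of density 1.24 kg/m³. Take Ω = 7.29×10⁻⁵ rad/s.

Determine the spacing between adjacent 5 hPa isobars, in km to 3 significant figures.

Coriolis parameter at 57°S:
f = 2Ω sin φ = 2 × 7.29×10⁻⁵ × sin 57° = 1.22×10⁻⁴ s⁻¹
Geostrophic balance rearranged: |∂P/∂n| = f ρ V_g
|∂P/∂n| = 1.22×10⁻⁴ × 1.24 × 8.00 = 1.21×10⁻³ Pa/m
Isobar spacing: Δn = ΔP/|∂P/∂n| = 500 Pa / 1.21×10⁻³ Pa/m = 412201 m ≈ 412 km

412 km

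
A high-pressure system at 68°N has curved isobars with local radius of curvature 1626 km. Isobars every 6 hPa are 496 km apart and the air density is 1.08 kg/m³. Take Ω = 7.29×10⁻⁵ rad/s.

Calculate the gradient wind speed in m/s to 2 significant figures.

8.6 m/s

Coriolis parameter at 68°N:
f = 2Ω sin φ = 2 × 7.29×10⁻⁵ × sin 68° = 1.35×10⁻⁴ s⁻¹
Pressure gradient: |∂P/∂n| = 600 Pa / 496000 m = 1.21×10⁻³ Pa/m
Geostrophic speed: V_g = |∂P/∂n|/(fρ) = 1.21×10⁻³/(1.35×10⁻⁴ × 1.08) = 8.29 m/s
Around a high, pressure-gradient force acts outward with centrifugal, so Coriolis balances both:
fV = (1/ρ)|∂P/∂n| + V²/R  →  V² − fR·V + fR·V_g = 0
With fR = 1.35×10⁻⁴ × 1626×10³ m = 220 m/s:
V = [fR − √((fR)² − 4 fR V_g)]/2 = [220 − √(220² − 4×220×8.29)]/2 = 8.62 m/s
Supergeostrophic (V > V_g = 8.29 m/s), as expected around a high.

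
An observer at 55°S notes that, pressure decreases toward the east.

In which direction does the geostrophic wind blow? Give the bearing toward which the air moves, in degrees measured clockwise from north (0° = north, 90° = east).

The pressure-gradient force points toward the east (bearing 090°).
Geostrophic balance: in the Southern Hemisphere the Coriolis force deflects motion to the left, so the geostrophic wind blows 90° to the left of the pressure-gradient force (low pressure on the right).
Rotating 090° by 90° counterclockwise gives 000° — the wind blows toward the north.

000°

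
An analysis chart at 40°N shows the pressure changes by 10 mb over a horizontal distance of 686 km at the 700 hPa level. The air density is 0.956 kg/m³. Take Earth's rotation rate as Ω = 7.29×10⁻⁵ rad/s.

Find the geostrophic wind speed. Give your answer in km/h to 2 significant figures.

59 km/h

Coriolis parameter at 40°N:
f = 2Ω sin φ = 2 × 7.29×10⁻⁵ × sin 40° = 9.37×10⁻⁵ s⁻¹
Pressure gradient: |∂P/∂n| = 1000 Pa / 686000 m = 1.46×10⁻³ Pa/m
Geostrophic balance (pressure-gradient force = Coriolis force):
V_g = (1/(fρ)) |∂P/∂n| = 1.46×10⁻³ / (9.37×10⁻⁵ × 0.956) = 16.3 m/s
Converting: 16.3 m/s × 3.6 = 59 km/h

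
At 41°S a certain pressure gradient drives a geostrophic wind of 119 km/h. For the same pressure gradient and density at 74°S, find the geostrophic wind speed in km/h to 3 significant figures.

With the same pressure gradient and density, V_g ∝ 1/f ∝ 1/sin φ.
V₂ = V₁ · sin φ₁ / sin φ₂ = 119 × sin 41° / sin 74°
V₂ = 119 × 0.6561/0.9613 = 81.2 km/h

81.2 km/h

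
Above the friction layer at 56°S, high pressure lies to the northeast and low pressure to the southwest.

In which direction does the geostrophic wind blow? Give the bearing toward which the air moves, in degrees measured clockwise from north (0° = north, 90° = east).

135°

The pressure-gradient force points toward the southwest (bearing 225°).
Geostrophic balance: in the Southern Hemisphere the Coriolis force deflects motion to the left, so the geostrophic wind blows 90° to the left of the pressure-gradient force (low pressure on the right).
Rotating 225° by 90° counterclockwise gives 135° — the wind blows toward the southeast.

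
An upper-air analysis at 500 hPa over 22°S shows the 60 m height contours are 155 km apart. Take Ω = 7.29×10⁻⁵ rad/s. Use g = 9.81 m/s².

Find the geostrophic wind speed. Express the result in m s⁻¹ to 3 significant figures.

Coriolis parameter at 22°S:
f = 2Ω sin φ = 2 × 7.29×10⁻⁵ × sin 22° = 5.46×10⁻⁵ s⁻¹
Height gradient: |∂Z/∂n| = 60 m / 155000 m = 3.87×10⁻⁴
On a pressure surface, geostrophic balance gives V_g = (g/f)|∂Z/∂n|:
V_g = 9.81 × 3.87×10⁻⁴ / 5.46×10⁻⁵ = 69.5 m/s

69.5 m s⁻¹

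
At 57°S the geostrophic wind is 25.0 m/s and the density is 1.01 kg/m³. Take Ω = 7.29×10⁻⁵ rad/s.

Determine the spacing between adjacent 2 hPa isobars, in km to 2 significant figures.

65 km

Coriolis parameter at 57°S:
f = 2Ω sin φ = 2 × 7.29×10⁻⁵ × sin 57° = 1.22×10⁻⁴ s⁻¹
Geostrophic balance rearranged: |∂P/∂n| = f ρ V_g
|∂P/∂n| = 1.22×10⁻⁴ × 1.01 × 25.0 = 3.09×10⁻³ Pa/m
Isobar spacing: Δn = ΔP/|∂P/∂n| = 200 Pa / 3.09×10⁻³ Pa/m = 64777 m ≈ 65 km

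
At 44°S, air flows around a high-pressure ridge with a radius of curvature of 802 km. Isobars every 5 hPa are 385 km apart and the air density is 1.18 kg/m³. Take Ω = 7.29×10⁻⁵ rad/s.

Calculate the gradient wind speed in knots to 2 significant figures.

25 knots

Coriolis parameter at 44°S:
f = 2Ω sin φ = 2 × 7.29×10⁻⁵ × sin 44° = 1.01×10⁻⁴ s⁻¹
Pressure gradient: |∂P/∂n| = 500 Pa / 385000 m = 1.30×10⁻³ Pa/m
Geostrophic speed: V_g = |∂P/∂n|/(fρ) = 1.30×10⁻³/(1.01×10⁻⁴ × 1.18) = 10.9 m/s
Around a high, pressure-gradient force acts outward with centrifugal, so Coriolis balances both:
fV = (1/ρ)|∂P/∂n| + V²/R  →  V² − fR·V + fR·V_g = 0
With fR = 1.01×10⁻⁴ × 802×10³ m = 81.2 m/s:
V = [fR − √((fR)² − 4 fR V_g)]/2 = [81.2 − √(81.2² − 4×81.2×10.9)]/2 = 12.9 m/s
Supergeostrophic (V > V_g = 10.9 m/s), as expected around a high.
Converting: 12.9 m/s × 1.944 = 25 knots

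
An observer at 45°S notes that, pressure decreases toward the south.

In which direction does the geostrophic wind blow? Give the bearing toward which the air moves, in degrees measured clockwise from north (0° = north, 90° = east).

The pressure-gradient force points toward the south (bearing 180°).
Geostrophic balance: in the Southern Hemisphere the Coriolis force deflects motion to the left, so the geostrophic wind blows 90° to the left of the pressure-gradient force (low pressure on the right).
Rotating 180° by 90° counterclockwise gives 090° — the wind blows toward the east.

090°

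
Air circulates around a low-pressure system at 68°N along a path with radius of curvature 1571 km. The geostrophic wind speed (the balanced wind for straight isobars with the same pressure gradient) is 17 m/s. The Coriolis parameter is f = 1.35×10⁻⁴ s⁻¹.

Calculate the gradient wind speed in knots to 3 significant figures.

30.8 knots

Around a low, centrifugal force acts outward with Coriolis, so pressure-gradient force balances both:
(1/ρ)|∂P/∂n| = fV + V²/R  →  V² + fR·V − fR·V_g = 0
With fR = 1.35×10⁻⁴ × 1571×10³ m = 212 m/s:
V = [−fR + √((fR)² + 4 fR V_g)]/2 = [−212 + √(212² + 4×212×17)]/2 = 15.8 m/s
Subgeostrophic (V < V_g = 17 m/s), as expected around a low.
Converting: 15.8 m/s × 1.944 = 30.8 knots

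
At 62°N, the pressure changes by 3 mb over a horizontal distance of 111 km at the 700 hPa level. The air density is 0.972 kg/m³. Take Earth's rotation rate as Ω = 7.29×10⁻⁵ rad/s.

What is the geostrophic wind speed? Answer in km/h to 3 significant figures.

77.8 km/h

Coriolis parameter at 62°N:
f = 2Ω sin φ = 2 × 7.29×10⁻⁵ × sin 62° = 1.29×10⁻⁴ s⁻¹
Pressure gradient: |∂P/∂n| = 300 Pa / 111000 m = 2.70×10⁻³ Pa/m
Geostrophic balance (pressure-gradient force = Coriolis force):
V_g = (1/(fρ)) |∂P/∂n| = 2.70×10⁻³ / (1.29×10⁻⁴ × 0.972) = 21.6 m/s
Converting: 21.6 m/s × 3.6 = 77.8 km/h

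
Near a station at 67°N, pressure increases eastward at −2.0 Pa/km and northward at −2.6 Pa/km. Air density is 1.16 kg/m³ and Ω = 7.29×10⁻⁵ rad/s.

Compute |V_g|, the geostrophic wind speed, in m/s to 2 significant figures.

Coriolis parameter at 67°N:
f = 2Ω sin φ = 2 × 7.29×10⁻⁵ × sin 67° = 1.34×10⁻⁴ s⁻¹
Component geostrophic relations (x east, y north):
u_g = −(1/(fρ)) ∂P/∂y,  v_g = (1/(fρ)) ∂P/∂x
u_g = −(−2.6×10⁻³)/(1.34×10⁻⁴ × 1.16) = 16.7 m/s;  v_g = (−2.0×10⁻³)/(1.34×10⁻⁴ × 1.16) = −12.8 m/s
|V_g| = √(u_g² + v_g²) = 21.1 m/s

21 m/s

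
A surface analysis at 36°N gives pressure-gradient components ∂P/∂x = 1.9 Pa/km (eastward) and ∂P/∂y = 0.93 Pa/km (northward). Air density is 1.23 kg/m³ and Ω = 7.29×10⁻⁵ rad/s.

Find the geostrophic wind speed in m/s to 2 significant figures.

20 m/s

Coriolis parameter at 36°N:
f = 2Ω sin φ = 2 × 7.29×10⁻⁵ × sin 36° = 8.57×10⁻⁵ s⁻¹
Component geostrophic relations (x east, y north):
u_g = −(1/(fρ)) ∂P/∂y,  v_g = (1/(fρ)) ∂P/∂x
u_g = −(0.93×10⁻³)/(8.57×10⁻⁵ × 1.23) = −8.82 m/s;  v_g = (1.9×10⁻³)/(8.57×10⁻⁵ × 1.23) = 18.0 m/s
|V_g| = √(u_g² + v_g²) = 20.1 m/s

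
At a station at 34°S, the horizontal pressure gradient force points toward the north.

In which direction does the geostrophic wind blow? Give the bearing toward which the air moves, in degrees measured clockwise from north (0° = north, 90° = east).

270°

The pressure-gradient force points toward the north (bearing 000°).
Geostrophic balance: in the Southern Hemisphere the Coriolis force deflects motion to the left, so the geostrophic wind blows 90° to the left of the pressure-gradient force (low pressure on the right).
Rotating 000° by 90° counterclockwise gives 270° — the wind blows toward the west.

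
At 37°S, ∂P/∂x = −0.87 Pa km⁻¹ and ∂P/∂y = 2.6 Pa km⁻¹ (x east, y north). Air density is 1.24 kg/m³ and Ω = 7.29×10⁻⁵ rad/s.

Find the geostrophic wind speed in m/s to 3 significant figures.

Coriolis parameter at 37°S:
f = 2Ω sin φ = 2 × 7.29×10⁻⁵ × sin 37° = 8.77×10⁻⁵ s⁻¹
In the Southern Hemisphere f is negative: f = −8.77×10⁻⁵ s⁻¹.
Component geostrophic relations (x east, y north):
u_g = −(1/(fρ)) ∂P/∂y,  v_g = (1/(fρ)) ∂P/∂x
u_g = −(2.6×10⁻³)/(−8.77×10⁻⁵ × 1.24) = 23.9 m/s;  v_g = (−0.87×10⁻³)/(−8.77×10⁻⁵ × 1.24) = 8.00 m/s
|V_g| = √(u_g² + v_g²) = 25.2 m/s

25.2 m/s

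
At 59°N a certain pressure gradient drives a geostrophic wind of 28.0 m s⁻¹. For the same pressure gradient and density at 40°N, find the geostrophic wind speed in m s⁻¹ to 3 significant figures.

37.3 m s⁻¹

With the same pressure gradient and density, V_g ∝ 1/f ∝ 1/sin φ.
V₂ = V₁ · sin φ₁ / sin φ₂ = 28.0 × sin 59° / sin 40°
V₂ = 28.0 × 0.8572/0.6428 = 37.3 m s⁻¹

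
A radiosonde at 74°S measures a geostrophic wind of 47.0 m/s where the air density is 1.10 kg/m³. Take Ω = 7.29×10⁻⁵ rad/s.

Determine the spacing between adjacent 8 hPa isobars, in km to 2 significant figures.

Coriolis parameter at 74°S:
f = 2Ω sin φ = 2 × 7.29×10⁻⁵ × sin 74° = 1.40×10⁻⁴ s⁻¹
Geostrophic balance rearranged: |∂P/∂n| = f ρ V_g
|∂P/∂n| = 1.40×10⁻⁴ × 1.10 × 47.0 = 7.25×10⁻³ Pa/m
Isobar spacing: Δn = ΔP/|∂P/∂n| = 800 Pa / 7.25×10⁻³ Pa/m = 110408 m ≈ 110 km

110 km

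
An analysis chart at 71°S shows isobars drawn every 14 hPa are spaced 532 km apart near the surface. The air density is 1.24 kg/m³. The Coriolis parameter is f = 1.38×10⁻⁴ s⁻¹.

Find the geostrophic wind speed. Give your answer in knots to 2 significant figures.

Pressure gradient: |∂P/∂n| = 1400 Pa / 532000 m = 2.63×10⁻³ Pa/m
Geostrophic balance (pressure-gradient force = Coriolis force):
V_g = (1/(fρ)) |∂P/∂n| = 2.63×10⁻³ / (1.38×10⁻⁴ × 1.24) = 15.4 m/s
Converting: 15.4 m/s × 1.944 = 30 knots

30 knots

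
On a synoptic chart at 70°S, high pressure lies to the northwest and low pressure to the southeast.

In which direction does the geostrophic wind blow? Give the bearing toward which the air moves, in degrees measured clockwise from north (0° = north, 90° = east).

The pressure-gradient force points toward the southeast (bearing 135°).
Geostrophic balance: in the Southern Hemisphere the Coriolis force deflects motion to the left, so the geostrophic wind blows 90° to the left of the pressure-gradient force (low pressure on the right).
Rotating 135° by 90° counterclockwise gives 045° — the wind blows toward the northeast.

045°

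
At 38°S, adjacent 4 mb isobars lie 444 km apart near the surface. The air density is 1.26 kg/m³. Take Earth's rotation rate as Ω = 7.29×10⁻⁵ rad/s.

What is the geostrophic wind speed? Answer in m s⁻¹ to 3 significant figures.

7.97 m s⁻¹

Coriolis parameter at 38°S:
f = 2Ω sin φ = 2 × 7.29×10⁻⁵ × sin 38° = 8.98×10⁻⁵ s⁻¹
Pressure gradient: |∂P/∂n| = 400 Pa / 444000 m = 9.01×10⁻⁴ Pa/m
Geostrophic balance (pressure-gradient force = Coriolis force):
V_g = (1/(fρ)) |∂P/∂n| = 9.01×10⁻⁴ / (8.98×10⁻⁵ × 1.26) = 7.97 m/s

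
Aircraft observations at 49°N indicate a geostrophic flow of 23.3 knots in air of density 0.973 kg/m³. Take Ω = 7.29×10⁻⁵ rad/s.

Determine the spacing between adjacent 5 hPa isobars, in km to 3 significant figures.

390 km

Coriolis parameter at 49°N:
f = 2Ω sin φ = 2 × 7.29×10⁻⁵ × sin 49° = 1.10×10⁻⁴ s⁻¹
Wind speed in SI: 23.3 knots = 12.0 m/s
Geostrophic balance rearranged: |∂P/∂n| = f ρ V_g
|∂P/∂n| = 1.10×10⁻⁴ × 0.973 × 12.0 = 1.28×10⁻³ Pa/m
Isobar spacing: Δn = ΔP/|∂P/∂n| = 500 Pa / 1.28×10⁻³ Pa/m = 389606 m ≈ 390 km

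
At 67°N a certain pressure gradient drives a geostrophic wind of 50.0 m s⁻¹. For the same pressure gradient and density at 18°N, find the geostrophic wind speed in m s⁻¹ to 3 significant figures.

With the same pressure gradient and density, V_g ∝ 1/f ∝ 1/sin φ.
V₂ = V₁ · sin φ₁ / sin φ₂ = 50.0 × sin 67° / sin 18°
V₂ = 50.0 × 0.9205/0.3090 = 149 m s⁻¹

149 m s⁻¹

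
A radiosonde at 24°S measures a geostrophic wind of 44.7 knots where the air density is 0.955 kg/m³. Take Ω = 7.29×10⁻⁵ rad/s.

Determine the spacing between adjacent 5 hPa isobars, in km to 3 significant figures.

384 km

Coriolis parameter at 24°S:
f = 2Ω sin φ = 2 × 7.29×10⁻⁵ × sin 24° = 5.93×10⁻⁵ s⁻¹
Wind speed in SI: 44.7 knots = 23.0 m/s
Geostrophic balance rearranged: |∂P/∂n| = f ρ V_g
|∂P/∂n| = 5.93×10⁻⁵ × 0.955 × 23.0 = 1.30×10⁻³ Pa/m
Isobar spacing: Δn = ΔP/|∂P/∂n| = 500 Pa / 1.30×10⁻³ Pa/m = 383928 m ≈ 384 km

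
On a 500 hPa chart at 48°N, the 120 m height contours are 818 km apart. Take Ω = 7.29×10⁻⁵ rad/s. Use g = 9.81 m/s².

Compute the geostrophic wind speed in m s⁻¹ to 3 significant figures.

13.3 m s⁻¹

Coriolis parameter at 48°N:
f = 2Ω sin φ = 2 × 7.29×10⁻⁵ × sin 48° = 1.08×10⁻⁴ s⁻¹
Height gradient: |∂Z/∂n| = 120 m / 818000 m = 1.47×10⁻⁴
On a pressure surface, geostrophic balance gives V_g = (g/f)|∂Z/∂n|:
V_g = 9.81 × 1.47×10⁻⁴ / 1.08×10⁻⁴ = 13.3 m/s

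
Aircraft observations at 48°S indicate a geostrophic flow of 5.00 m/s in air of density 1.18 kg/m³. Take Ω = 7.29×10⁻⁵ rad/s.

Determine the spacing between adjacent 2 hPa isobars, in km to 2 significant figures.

Coriolis parameter at 48°S:
f = 2Ω sin φ = 2 × 7.29×10⁻⁵ × sin 48° = 1.08×10⁻⁴ s⁻¹
Geostrophic balance rearranged: |∂P/∂n| = f ρ V_g
|∂P/∂n| = 1.08×10⁻⁴ × 1.18 × 5.00 = 6.39×10⁻⁴ Pa/m
Isobar spacing: Δn = ΔP/|∂P/∂n| = 200 Pa / 6.39×10⁻⁴ Pa/m = 312858 m ≈ 310 km

310 km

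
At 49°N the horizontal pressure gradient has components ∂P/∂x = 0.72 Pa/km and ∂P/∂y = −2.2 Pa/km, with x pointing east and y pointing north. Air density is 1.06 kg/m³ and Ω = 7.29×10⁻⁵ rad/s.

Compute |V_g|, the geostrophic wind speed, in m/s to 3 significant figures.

19.8 m/s

Coriolis parameter at 49°N:
f = 2Ω sin φ = 2 × 7.29×10⁻⁵ × sin 49° = 1.10×10⁻⁴ s⁻¹
Component geostrophic relations (x east, y north):
u_g = −(1/(fρ)) ∂P/∂y,  v_g = (1/(fρ)) ∂P/∂x
u_g = −(−2.2×10⁻³)/(1.10×10⁻⁴ × 1.06) = 18.9 m/s;  v_g = (0.72×10⁻³)/(1.10×10⁻⁴ × 1.06) = 6.17 m/s
|V_g| = √(u_g² + v_g²) = 19.8 m/s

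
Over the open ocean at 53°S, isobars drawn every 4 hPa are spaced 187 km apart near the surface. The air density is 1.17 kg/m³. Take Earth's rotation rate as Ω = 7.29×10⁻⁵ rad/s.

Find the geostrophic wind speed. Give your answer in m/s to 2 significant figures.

16 m/s

Coriolis parameter at 53°S:
f = 2Ω sin φ = 2 × 7.29×10⁻⁵ × sin 53° = 1.16×10⁻⁴ s⁻¹
Pressure gradient: |∂P/∂n| = 400 Pa / 187000 m = 2.14×10⁻³ Pa/m
Geostrophic balance (pressure-gradient force = Coriolis force):
V_g = (1/(fρ)) |∂P/∂n| = 2.14×10⁻³ / (1.16×10⁻⁴ × 1.17) = 15.7 m/s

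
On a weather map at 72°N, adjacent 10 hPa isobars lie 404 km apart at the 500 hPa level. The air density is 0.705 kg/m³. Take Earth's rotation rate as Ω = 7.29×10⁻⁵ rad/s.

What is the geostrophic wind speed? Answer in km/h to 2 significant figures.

Coriolis parameter at 72°N:
f = 2Ω sin φ = 2 × 7.29×10⁻⁵ × sin 72° = 1.39×10⁻⁴ s⁻¹
Pressure gradient: |∂P/∂n| = 1000 Pa / 404000 m = 2.48×10⁻³ Pa/m
Geostrophic balance (pressure-gradient force = Coriolis force):
V_g = (1/(fρ)) |∂P/∂n| = 2.48×10⁻³ / (1.39×10⁻⁴ × 0.705) = 25.3 m/s
Converting: 25.3 m/s × 3.6 = 91 km/h

91 km/h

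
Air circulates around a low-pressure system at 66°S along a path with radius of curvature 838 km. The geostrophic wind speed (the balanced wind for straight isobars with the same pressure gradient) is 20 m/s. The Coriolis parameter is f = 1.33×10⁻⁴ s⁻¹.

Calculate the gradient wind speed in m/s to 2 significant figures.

Around a low, centrifugal force acts outward with Coriolis, so pressure-gradient force balances both:
(1/ρ)|∂P/∂n| = fV + V²/R  →  V² + fR·V − fR·V_g = 0
With fR = 1.33×10⁻⁴ × 838×10³ m = 111 m/s:
V = [−fR + √((fR)² + 4 fR V_g)]/2 = [−111 + √(111² + 4×111×20)]/2 = 17.3 m/s
Subgeostrophic (V < V_g = 20 m/s), as expected around a low.

17 m/s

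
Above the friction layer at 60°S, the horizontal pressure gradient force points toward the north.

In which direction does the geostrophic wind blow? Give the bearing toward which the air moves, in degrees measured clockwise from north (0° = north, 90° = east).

270°

The pressure-gradient force points toward the north (bearing 000°).
Geostrophic balance: in the Southern Hemisphere the Coriolis force deflects motion to the left, so the geostrophic wind blows 90° to the left of the pressure-gradient force (low pressure on the right).
Rotating 000° by 90° counterclockwise gives 270° — the wind blows toward the west.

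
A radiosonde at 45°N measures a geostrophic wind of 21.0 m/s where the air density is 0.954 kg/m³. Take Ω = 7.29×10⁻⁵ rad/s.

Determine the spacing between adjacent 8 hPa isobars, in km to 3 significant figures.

Coriolis parameter at 45°N:
f = 2Ω sin φ = 2 × 7.29×10⁻⁵ × sin 45° = 1.03×10⁻⁴ s⁻¹
Geostrophic balance rearranged: |∂P/∂n| = f ρ V_g
|∂P/∂n| = 1.03×10⁻⁴ × 0.954 × 21.0 = 2.07×10⁻³ Pa/m
Isobar spacing: Δn = ΔP/|∂P/∂n| = 800 Pa / 2.07×10⁻³ Pa/m = 387329 m ≈ 387 km

387 km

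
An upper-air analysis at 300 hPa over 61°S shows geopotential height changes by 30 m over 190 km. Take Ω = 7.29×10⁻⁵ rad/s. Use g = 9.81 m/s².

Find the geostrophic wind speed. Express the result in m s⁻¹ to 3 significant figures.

Coriolis parameter at 61°S:
f = 2Ω sin φ = 2 × 7.29×10⁻⁵ × sin 61° = 1.28×10⁻⁴ s⁻¹
Height gradient: |∂Z/∂n| = 30 m / 190000 m = 1.58×10⁻⁴
On a pressure surface, geostrophic balance gives V_g = (g/f)|∂Z/∂n|:
V_g = 9.81 × 1.58×10⁻⁴ / 1.28×10⁻⁴ = 12.1 m/s

12.1 m s⁻¹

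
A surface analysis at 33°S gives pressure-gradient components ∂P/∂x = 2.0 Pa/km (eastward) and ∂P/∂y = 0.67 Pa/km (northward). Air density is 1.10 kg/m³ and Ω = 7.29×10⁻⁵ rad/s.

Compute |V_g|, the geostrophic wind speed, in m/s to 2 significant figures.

24 m/s

Coriolis parameter at 33°S:
f = 2Ω sin φ = 2 × 7.29×10⁻⁵ × sin 33° = 7.94×10⁻⁵ s⁻¹
In the Southern Hemisphere f is negative: f = −7.94×10⁻⁵ s⁻¹.
Component geostrophic relations (x east, y north):
u_g = −(1/(fρ)) ∂P/∂y,  v_g = (1/(fρ)) ∂P/∂x
u_g = −(0.67×10⁻³)/(−7.94×10⁻⁵ × 1.10) = 7.67 m/s;  v_g = (2.0×10⁻³)/(−7.94×10⁻⁵ × 1.10) = −22.9 m/s
|V_g| = √(u_g² + v_g²) = 24.1 m/s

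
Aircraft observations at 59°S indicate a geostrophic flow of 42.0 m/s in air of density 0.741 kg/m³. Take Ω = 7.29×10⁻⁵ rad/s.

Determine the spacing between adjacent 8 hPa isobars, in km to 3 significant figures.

Coriolis parameter at 59°S:
f = 2Ω sin φ = 2 × 7.29×10⁻⁵ × sin 59° = 1.25×10⁻⁴ s⁻¹
Geostrophic balance rearranged: |∂P/∂n| = f ρ V_g
|∂P/∂n| = 1.25×10⁻⁴ × 0.741 × 42.0 = 3.89×10⁻³ Pa/m
Isobar spacing: Δn = ΔP/|∂P/∂n| = 800 Pa / 3.89×10⁻³ Pa/m = 205683 m ≈ 206 km

206 km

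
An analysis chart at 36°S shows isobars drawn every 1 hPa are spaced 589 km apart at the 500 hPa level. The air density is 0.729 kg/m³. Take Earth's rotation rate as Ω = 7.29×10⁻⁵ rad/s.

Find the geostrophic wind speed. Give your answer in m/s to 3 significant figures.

2.72 m/s

Coriolis parameter at 36°S:
f = 2Ω sin φ = 2 × 7.29×10⁻⁵ × sin 36° = 8.57×10⁻⁵ s⁻¹
Pressure gradient: |∂P/∂n| = 100 Pa / 589000 m = 1.70×10⁻⁴ Pa/m
Geostrophic balance (pressure-gradient force = Coriolis force):
V_g = (1/(fρ)) |∂P/∂n| = 1.70×10⁻⁴ / (8.57×10⁻⁵ × 0.729) = 2.72 m/s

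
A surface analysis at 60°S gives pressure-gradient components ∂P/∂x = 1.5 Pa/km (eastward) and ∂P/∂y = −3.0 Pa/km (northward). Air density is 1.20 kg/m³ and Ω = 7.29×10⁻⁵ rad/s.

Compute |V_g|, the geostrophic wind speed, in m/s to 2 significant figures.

22 m/s

Coriolis parameter at 60°S:
f = 2Ω sin φ = 2 × 7.29×10⁻⁵ × sin 60° = 1.26×10⁻⁴ s⁻¹
In the Southern Hemisphere f is negative: f = −1.26×10⁻⁴ s⁻¹.
Component geostrophic relations (x east, y north):
u_g = −(1/(fρ)) ∂P/∂y,  v_g = (1/(fρ)) ∂P/∂x
u_g = −(−3.0×10⁻³)/(−1.26×10⁻⁴ × 1.20) = −19.8 m/s;  v_g = (1.5×10⁻³)/(−1.26×10⁻⁴ × 1.20) = −9.90 m/s
|V_g| = √(u_g² + v_g²) = 22.1 m/s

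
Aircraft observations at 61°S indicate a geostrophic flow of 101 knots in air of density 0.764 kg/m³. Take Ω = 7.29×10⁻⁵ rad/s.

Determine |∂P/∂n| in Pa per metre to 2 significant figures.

5.1×10⁻³ Pa/m

Coriolis parameter at 61°S:
f = 2Ω sin φ = 2 × 7.29×10⁻⁵ × sin 61° = 1.28×10⁻⁴ s⁻¹
Wind speed in SI: 101 knots = 52.0 m/s
Geostrophic balance rearranged: |∂P/∂n| = f ρ V_g
|∂P/∂n| = 1.28×10⁻⁴ × 0.764 × 52.0 = 5.06×10⁻³ Pa/m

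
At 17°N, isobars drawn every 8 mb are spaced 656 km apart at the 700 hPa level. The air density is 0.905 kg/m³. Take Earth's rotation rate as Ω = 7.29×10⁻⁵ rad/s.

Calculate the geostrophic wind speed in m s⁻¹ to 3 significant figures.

Coriolis parameter at 17°N:
f = 2Ω sin φ = 2 × 7.29×10⁻⁵ × sin 17° = 4.26×10⁻⁵ s⁻¹
Pressure gradient: |∂P/∂n| = 800 Pa / 656000 m = 1.22×10⁻³ Pa/m
Geostrophic balance (pressure-gradient force = Coriolis force):
V_g = (1/(fρ)) |∂P/∂n| = 1.22×10⁻³ / (4.26×10⁻⁵ × 0.905) = 31.6 m/s

31.6 m s⁻¹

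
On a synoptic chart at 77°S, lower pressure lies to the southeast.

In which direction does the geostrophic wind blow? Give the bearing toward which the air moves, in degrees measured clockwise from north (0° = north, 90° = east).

The pressure-gradient force points toward the southeast (bearing 135°).
Geostrophic balance: in the Southern Hemisphere the Coriolis force deflects motion to the left, so the geostrophic wind blows 90° to the left of the pressure-gradient force (low pressure on the right).
Rotating 135° by 90° counterclockwise gives 045° — the wind blows toward the northeast.

045°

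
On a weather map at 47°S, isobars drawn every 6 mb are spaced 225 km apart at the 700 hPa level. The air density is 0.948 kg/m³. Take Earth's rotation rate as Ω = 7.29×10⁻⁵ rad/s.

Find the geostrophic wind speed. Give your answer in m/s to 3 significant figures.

Coriolis parameter at 47°S:
f = 2Ω sin φ = 2 × 7.29×10⁻⁵ × sin 47° = 1.07×10⁻⁴ s⁻¹
Pressure gradient: |∂P/∂n| = 600 Pa / 225000 m = 2.67×10⁻³ Pa/m
Geostrophic balance (pressure-gradient force = Coriolis force):
V_g = (1/(fρ)) |∂P/∂n| = 2.67×10⁻³ / (1.07×10⁻⁴ × 0.948) = 26.4 m/s

26.4 m/s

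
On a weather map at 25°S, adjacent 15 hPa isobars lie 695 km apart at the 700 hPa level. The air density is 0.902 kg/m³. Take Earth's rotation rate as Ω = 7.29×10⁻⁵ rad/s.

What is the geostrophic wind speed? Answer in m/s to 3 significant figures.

38.8 m/s

Coriolis parameter at 25°S:
f = 2Ω sin φ = 2 × 7.29×10⁻⁵ × sin 25° = 6.16×10⁻⁵ s⁻¹
Pressure gradient: |∂P/∂n| = 1500 Pa / 695000 m = 2.16×10⁻³ Pa/m
Geostrophic balance (pressure-gradient force = Coriolis force):
V_g = (1/(fρ)) |∂P/∂n| = 2.16×10⁻³ / (6.16×10⁻⁵ × 0.902) = 38.8 m/s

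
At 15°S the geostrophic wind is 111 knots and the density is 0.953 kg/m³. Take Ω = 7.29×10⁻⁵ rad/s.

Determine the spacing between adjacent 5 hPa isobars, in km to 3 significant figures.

Coriolis parameter at 15°S:
f = 2Ω sin φ = 2 × 7.29×10⁻⁵ × sin 15° = 3.77×10⁻⁵ s⁻¹
Wind speed in SI: 111 knots = 57.1 m/s
Geostrophic balance rearranged: |∂P/∂n| = f ρ V_g
|∂P/∂n| = 3.77×10⁻⁵ × 0.953 × 57.1 = 2.05×10⁻³ Pa/m
Isobar spacing: Δn = ΔP/|∂P/∂n| = 500 Pa / 2.05×10⁻³ Pa/m = 243479 m ≈ 243 km

243 km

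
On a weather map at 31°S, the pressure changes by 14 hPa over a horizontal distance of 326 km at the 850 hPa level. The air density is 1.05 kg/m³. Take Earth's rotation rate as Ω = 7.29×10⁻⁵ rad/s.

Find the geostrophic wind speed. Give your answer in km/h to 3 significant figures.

Coriolis parameter at 31°S:
f = 2Ω sin φ = 2 × 7.29×10⁻⁵ × sin 31° = 7.51×10⁻⁵ s⁻¹
Pressure gradient: |∂P/∂n| = 1400 Pa / 326000 m = 4.29×10⁻³ Pa/m
Geostrophic balance (pressure-gradient force = Coriolis force):
V_g = (1/(fρ)) |∂P/∂n| = 4.29×10⁻³ / (7.51×10⁻⁵ × 1.05) = 54.5 m/s
Converting: 54.5 m/s × 3.6 = 196 km/h

196 km/h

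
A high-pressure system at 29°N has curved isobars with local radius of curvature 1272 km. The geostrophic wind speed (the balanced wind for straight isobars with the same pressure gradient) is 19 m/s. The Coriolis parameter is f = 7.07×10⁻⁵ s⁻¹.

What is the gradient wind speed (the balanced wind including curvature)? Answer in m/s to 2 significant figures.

Around a high, pressure-gradient force acts outward with centrifugal, so Coriolis balances both:
fV = (1/ρ)|∂P/∂n| + V²/R  →  V² − fR·V + fR·V_g = 0
With fR = 7.07×10⁻⁵ × 1272×10³ m = 89.9 m/s:
V = [fR − √((fR)² − 4 fR V_g)]/2 = [89.9 − √(89.9² − 4×89.9×19)]/2 = 27.3 m/s
Supergeostrophic (V > V_g = 19 m/s), as expected around a high.

27 m/s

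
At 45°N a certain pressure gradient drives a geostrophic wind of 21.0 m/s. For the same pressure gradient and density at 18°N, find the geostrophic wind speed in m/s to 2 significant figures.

48 m/s

With the same pressure gradient and density, V_g ∝ 1/f ∝ 1/sin φ.
V₂ = V₁ · sin φ₁ / sin φ₂ = 21.0 × sin 45° / sin 18°
V₂ = 21.0 × 0.7071/0.3090 = 48 m/s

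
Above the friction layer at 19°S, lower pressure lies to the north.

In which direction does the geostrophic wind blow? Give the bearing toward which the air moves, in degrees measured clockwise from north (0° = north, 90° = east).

The pressure-gradient force points toward the north (bearing 000°).
Geostrophic balance: in the Southern Hemisphere the Coriolis force deflects motion to the left, so the geostrophic wind blows 90° to the left of the pressure-gradient force (low pressure on the right).
Rotating 000° by 90° counterclockwise gives 270° — the wind blows toward the west.

270°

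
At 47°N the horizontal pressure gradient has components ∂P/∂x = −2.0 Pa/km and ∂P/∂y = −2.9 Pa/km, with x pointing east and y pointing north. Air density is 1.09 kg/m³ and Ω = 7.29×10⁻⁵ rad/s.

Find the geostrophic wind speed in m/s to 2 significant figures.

Coriolis parameter at 47°N:
f = 2Ω sin φ = 2 × 7.29×10⁻⁵ × sin 47° = 1.07×10⁻⁴ s⁻¹
Component geostrophic relations (x east, y north):
u_g = −(1/(fρ)) ∂P/∂y,  v_g = (1/(fρ)) ∂P/∂x
u_g = −(−2.9×10⁻³)/(1.07×10⁻⁴ × 1.09) = 25.0 m/s;  v_g = (−2.0×10⁻³)/(1.07×10⁻⁴ × 1.09) = −17.2 m/s
|V_g| = √(u_g² + v_g²) = 30.3 m/s

30 m/s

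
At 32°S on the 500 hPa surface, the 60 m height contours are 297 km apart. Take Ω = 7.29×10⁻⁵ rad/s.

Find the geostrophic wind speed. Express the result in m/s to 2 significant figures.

26 m/s

Coriolis parameter at 32°S:
f = 2Ω sin φ = 2 × 7.29×10⁻⁵ × sin 32° = 7.73×10⁻⁵ s⁻¹
Height gradient: |∂Z/∂n| = 60 m / 297000 m = 2.02×10⁻⁴
On a pressure surface, geostrophic balance gives V_g = (g/f)|∂Z/∂n|:
V_g = 9.81 × 2.02×10⁻⁴ / 7.73×10⁻⁵ = 25.7 m/s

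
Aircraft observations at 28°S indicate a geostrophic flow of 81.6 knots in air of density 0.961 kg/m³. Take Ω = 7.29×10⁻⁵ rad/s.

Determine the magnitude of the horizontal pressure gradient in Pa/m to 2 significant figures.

2.8×10⁻³ Pa/m

Coriolis parameter at 28°S:
f = 2Ω sin φ = 2 × 7.29×10⁻⁵ × sin 28° = 6.84×10⁻⁵ s⁻¹
Wind speed in SI: 81.6 knots = 42.0 m/s
Geostrophic balance rearranged: |∂P/∂n| = f ρ V_g
|∂P/∂n| = 6.84×10⁻⁵ × 0.961 × 42.0 = 2.76×10⁻³ Pa/m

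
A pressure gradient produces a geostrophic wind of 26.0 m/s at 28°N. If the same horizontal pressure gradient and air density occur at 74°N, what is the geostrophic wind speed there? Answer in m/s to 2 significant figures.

With the same pressure gradient and density, V_g ∝ 1/f ∝ 1/sin φ.
V₂ = V₁ · sin φ₁ / sin φ₂ = 26.0 × sin 28° / sin 74°
V₂ = 26.0 × 0.4695/0.9613 = 13 m/s

13 m/s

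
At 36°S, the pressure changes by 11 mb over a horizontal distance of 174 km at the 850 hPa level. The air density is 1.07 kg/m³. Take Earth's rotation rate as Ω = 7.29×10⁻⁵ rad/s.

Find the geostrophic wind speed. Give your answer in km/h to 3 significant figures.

Coriolis parameter at 36°S:
f = 2Ω sin φ = 2 × 7.29×10⁻⁵ × sin 36° = 8.57×10⁻⁵ s⁻¹
Pressure gradient: |∂P/∂n| = 1100 Pa / 174000 m = 6.32×10⁻³ Pa/m
Geostrophic balance (pressure-gradient force = Coriolis force):
V_g = (1/(fρ)) |∂P/∂n| = 6.32×10⁻³ / (8.57×10⁻⁵ × 1.07) = 68.9 m/s
Converting: 68.9 m/s × 3.6 = 248 km/h

248 km/h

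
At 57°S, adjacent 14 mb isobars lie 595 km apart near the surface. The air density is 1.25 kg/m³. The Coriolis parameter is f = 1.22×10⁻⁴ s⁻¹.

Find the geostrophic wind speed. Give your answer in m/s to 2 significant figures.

Pressure gradient: |∂P/∂n| = 1400 Pa / 595000 m = 2.35×10⁻³ Pa/m
Geostrophic balance (pressure-gradient force = Coriolis force):
V_g = (1/(fρ)) |∂P/∂n| = 2.35×10⁻³ / (1.22×10⁻⁴ × 1.25) = 15.4 m/s

15 m/s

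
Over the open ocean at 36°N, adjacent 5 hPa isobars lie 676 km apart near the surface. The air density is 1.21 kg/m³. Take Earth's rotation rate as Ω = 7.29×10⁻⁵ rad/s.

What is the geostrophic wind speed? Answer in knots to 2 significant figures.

Coriolis parameter at 36°N:
f = 2Ω sin φ = 2 × 7.29×10⁻⁵ × sin 36° = 8.57×10⁻⁵ s⁻¹
Pressure gradient: |∂P/∂n| = 500 Pa / 676000 m = 7.40×10⁻⁴ Pa/m
Geostrophic balance (pressure-gradient force = Coriolis force):
V_g = (1/(fρ)) |∂P/∂n| = 7.40×10⁻⁴ / (8.57×10⁻⁵ × 1.21) = 7.13 m/s
Converting: 7.13 m/s × 1.944 = 14 knots

14 knots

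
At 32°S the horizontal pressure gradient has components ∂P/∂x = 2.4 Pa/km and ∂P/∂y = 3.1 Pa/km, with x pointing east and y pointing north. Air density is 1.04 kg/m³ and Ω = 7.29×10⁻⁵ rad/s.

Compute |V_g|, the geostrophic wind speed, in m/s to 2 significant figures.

49 m/s

Coriolis parameter at 32°S:
f = 2Ω sin φ = 2 × 7.29×10⁻⁵ × sin 32° = 7.73×10⁻⁵ s⁻¹
In the Southern Hemisphere f is negative: f = −7.73×10⁻⁵ s⁻¹.
Component geostrophic relations (x east, y north):
u_g = −(1/(fρ)) ∂P/∂y,  v_g = (1/(fρ)) ∂P/∂x
u_g = −(3.1×10⁻³)/(−7.73×10⁻⁵ × 1.04) = 38.6 m/s;  v_g = (2.4×10⁻³)/(−7.73×10⁻⁵ × 1.04) = −29.9 m/s
|V_g| = √(u_g² + v_g²) = 48.8 m/s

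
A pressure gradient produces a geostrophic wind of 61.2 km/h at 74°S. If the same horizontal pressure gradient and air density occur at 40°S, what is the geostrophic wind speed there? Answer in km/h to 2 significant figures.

With the same pressure gradient and density, V_g ∝ 1/f ∝ 1/sin φ.
V₂ = V₁ · sin φ₁ / sin φ₂ = 61.2 × sin 74° / sin 40°
V₂ = 61.2 × 0.9613/0.6428 = 92 km/h

92 km/h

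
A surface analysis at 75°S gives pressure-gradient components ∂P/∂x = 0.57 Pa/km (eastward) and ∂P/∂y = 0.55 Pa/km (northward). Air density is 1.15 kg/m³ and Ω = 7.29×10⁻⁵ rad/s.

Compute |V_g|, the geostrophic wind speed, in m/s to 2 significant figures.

4.9 m/s

Coriolis parameter at 75°S:
f = 2Ω sin φ = 2 × 7.29×10⁻⁵ × sin 75° = 1.41×10⁻⁴ s⁻¹
In the Southern Hemisphere f is negative: f = −1.41×10⁻⁴ s⁻¹.
Component geostrophic relations (x east, y north):
u_g = −(1/(fρ)) ∂P/∂y,  v_g = (1/(fρ)) ∂P/∂x
u_g = −(0.55×10⁻³)/(−1.41×10⁻⁴ × 1.15) = 3.40 m/s;  v_g = (0.57×10⁻³)/(−1.41×10⁻⁴ × 1.15) = −3.52 m/s
|V_g| = √(u_g² + v_g²) = 4.89 m/s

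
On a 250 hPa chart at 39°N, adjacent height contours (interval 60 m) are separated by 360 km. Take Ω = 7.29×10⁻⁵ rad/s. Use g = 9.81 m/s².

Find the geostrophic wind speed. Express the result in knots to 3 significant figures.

34.6 knots

Coriolis parameter at 39°N:
f = 2Ω sin φ = 2 × 7.29×10⁻⁵ × sin 39° = 9.18×10⁻⁵ s⁻¹
Height gradient: |∂Z/∂n| = 60 m / 360000 m = 1.67×10⁻⁴
On a pressure surface, geostrophic balance gives V_g = (g/f)|∂Z/∂n|:
V_g = 9.81 × 1.67×10⁻⁴ / 9.18×10⁻⁵ = 17.8 m/s
Converting: 17.8 m/s × 1.944 = 34.6 knots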